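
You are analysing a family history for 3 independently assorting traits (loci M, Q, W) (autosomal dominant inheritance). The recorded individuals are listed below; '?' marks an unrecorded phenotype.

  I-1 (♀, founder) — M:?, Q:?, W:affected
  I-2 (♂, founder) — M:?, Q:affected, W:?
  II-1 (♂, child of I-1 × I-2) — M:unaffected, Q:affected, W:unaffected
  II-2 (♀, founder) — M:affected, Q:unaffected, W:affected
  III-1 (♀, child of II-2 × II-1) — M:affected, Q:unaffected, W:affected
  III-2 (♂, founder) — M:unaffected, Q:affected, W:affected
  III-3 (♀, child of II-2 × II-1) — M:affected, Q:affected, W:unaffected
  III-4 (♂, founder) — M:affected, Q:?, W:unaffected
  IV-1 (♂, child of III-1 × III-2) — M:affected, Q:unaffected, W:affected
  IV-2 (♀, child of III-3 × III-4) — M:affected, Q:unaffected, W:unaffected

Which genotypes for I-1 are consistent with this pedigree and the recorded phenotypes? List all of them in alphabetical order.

I-1 ∈ {Mm QQ Ww, Mm Qq Ww, Mm qq Ww, mm QQ Ww, mm Qq Ww, mm qq Ww}

M/I-1 ? ·: mm|Mm
M/I-2 ? ·: mm|Mm
M/II-1 un I-1×I-2: mm
M/II-2 aff ·: Mm|MM
M/III-1 aff II-2×II-1: Mm
M/III-2 un ·: mm
M/III-3 aff II-2×II-1: Mm
M/III-4 aff ·: Mm|MM
M/IV-1 aff III-1×III-2: Mm
M/IV-2 aff III-3×III-4: Mm|MM
⇒ M over [I-1,I-2,II-1,II-2,III-1,III-2,III-3,III-4,IV-1,IV-2]: 32 consistent
Q/I-1 ? ·: qq|Qq|QQ
Q/I-2 aff ·: Qq|QQ
Q/II-1 aff I-1×I-2: Qq
Q/II-2 un ·: qq
Q/III-1 un II-2×II-1: qq
Q/III-2 aff ·: Qq
Q/III-3 aff II-2×II-1: Qq
Q/III-4 ? ·: qq|Qq
Q/IV-1 un III-1×III-2: qq
Q/IV-2 un III-3×III-4: qq
⇒ Q over [I-1,I-2,II-1,II-2,III-1,III-2,III-3,III-4,IV-1,IV-2]: 10 consistent
W/I-1 aff ·: Ww
W/I-2 ? ·: ww|Ww
W/II-1 un I-1×I-2: ww
W/II-2 aff ·: Ww
W/III-1 aff II-2×II-1: Ww
W/III-2 aff ·: Ww|WW
W/III-3 un II-2×II-1: ww
W/III-4 un ·: ww
W/IV-1 aff III-1×III-2: Ww|WW
W/IV-2 un III-3×III-4: ww
⇒ W over [I-1,I-2,II-1,II-2,III-1,III-2,III-3,III-4,IV-1,IV-2]: 8 consistent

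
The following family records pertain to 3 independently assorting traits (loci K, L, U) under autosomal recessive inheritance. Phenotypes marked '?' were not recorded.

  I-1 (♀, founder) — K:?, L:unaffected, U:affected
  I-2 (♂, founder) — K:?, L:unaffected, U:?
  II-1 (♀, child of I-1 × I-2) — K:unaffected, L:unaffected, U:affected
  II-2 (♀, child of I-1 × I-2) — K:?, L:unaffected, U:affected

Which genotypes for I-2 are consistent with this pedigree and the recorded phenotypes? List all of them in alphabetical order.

I-2 ∈ {KK LL Uu, KK LL uu, KK Ll Uu, KK Ll uu, Kk LL Uu, Kk LL uu, Kk Ll Uu, Kk Ll uu, kk LL Uu, kk LL uu, kk Ll Uu, kk Ll uu}

K/I-1 ? ·: KK|Kk|kk
K/I-2 ? ·: KK|Kk|kk
K/II-1 un I-1×I-2: KK|Kk
K/II-2 ? I-1×I-2: KK|Kk|kk
⇒ K over [I-1,I-2,II-1,II-2]: 21 consistent
L/I-1 un ·: LL|Ll
L/I-2 un ·: LL|Ll
L/II-1 un I-1×I-2: LL|Ll
L/II-2 un I-1×I-2: LL|Ll
⇒ L over [I-1,I-2,II-1,II-2]: 13 consistent
U/I-1 aff ·: uu
U/I-2 ? ·: Uu|uu
U/II-1 aff I-1×I-2: uu
U/II-2 aff I-1×I-2: uu
⇒ U over [I-1,I-2,II-1,II-2]: 2 consistent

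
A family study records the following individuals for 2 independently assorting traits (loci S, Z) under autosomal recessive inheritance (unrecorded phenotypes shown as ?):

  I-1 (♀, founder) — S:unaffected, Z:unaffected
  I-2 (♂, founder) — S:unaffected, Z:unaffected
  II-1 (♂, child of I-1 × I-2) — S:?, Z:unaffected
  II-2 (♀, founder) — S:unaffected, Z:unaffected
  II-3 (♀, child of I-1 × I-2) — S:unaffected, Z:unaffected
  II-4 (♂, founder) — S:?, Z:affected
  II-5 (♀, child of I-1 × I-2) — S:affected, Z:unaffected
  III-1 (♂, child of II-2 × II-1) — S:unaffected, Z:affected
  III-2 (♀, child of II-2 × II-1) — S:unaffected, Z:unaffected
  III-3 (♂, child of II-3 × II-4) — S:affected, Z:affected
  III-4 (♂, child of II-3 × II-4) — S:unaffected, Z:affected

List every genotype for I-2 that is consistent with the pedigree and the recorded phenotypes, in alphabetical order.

S/I-1 un ·: Ss
S/I-2 un ·: Ss
S/II-1 ? I-1×I-2: SS|Ss|ss
S/II-2 un ·: SS|Ss
S/II-3 un I-1×I-2: Ss
S/II-4 ? ·: Ss|ss
S/II-5 aff I-1×I-2: ss
S/III-1 un II-2×II-1: SS|Ss
S/III-2 un II-2×II-1: SS|Ss
S/III-3 aff II-3×II-4: ss
S/III-4 un II-3×II-4: SS|Ss
⇒ S over [I-1,I-2,II-1,II-2,II-3,II-4,II-5,III-1,III-2,III-3,III-4]: 45 consistent
Z/I-1 un ·: ZZ|Zz
Z/I-2 un ·: ZZ|Zz
Z/II-1 un I-1×I-2: Zz
Z/II-2 un ·: Zz
Z/II-3 un I-1×I-2: Zz
Z/II-4 aff ·: zz
Z/II-5 un I-1×I-2: ZZ|Zz
Z/III-1 aff II-2×II-1: zz
Z/III-2 un II-2×II-1: ZZ|Zz
Z/III-3 aff II-3×II-4: zz
Z/III-4 aff II-3×II-4: zz
⇒ Z over [I-1,I-2,II-1,II-2,II-3,II-4,II-5,III-1,III-2,III-3,III-4]: 12 consistent

I-2 ∈ {Ss ZZ, Ss Zz}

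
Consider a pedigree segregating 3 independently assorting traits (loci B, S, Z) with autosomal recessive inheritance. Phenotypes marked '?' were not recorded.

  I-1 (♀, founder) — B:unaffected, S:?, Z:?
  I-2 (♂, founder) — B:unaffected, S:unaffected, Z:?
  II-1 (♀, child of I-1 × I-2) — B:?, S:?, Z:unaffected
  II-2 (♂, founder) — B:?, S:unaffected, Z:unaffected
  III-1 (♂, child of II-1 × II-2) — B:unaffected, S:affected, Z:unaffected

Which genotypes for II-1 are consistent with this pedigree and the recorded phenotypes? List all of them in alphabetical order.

B/I-1 un ·: BB|Bb
B/I-2 un ·: BB|Bb
B/II-1 ? I-1×I-2: BB|Bb|bb
B/II-2 ? ·: BB|Bb|bb
B/III-1 un II-1×II-2: BB|Bb
⇒ B over [I-1,I-2,II-1,II-2,III-1]: 33 consistent
S/I-1 ? ·: SS|Ss|ss
S/I-2 un ·: SS|Ss
S/II-1 ? I-1×I-2: Ss|ss
S/II-2 un ·: Ss
S/III-1 aff II-1×II-2: ss
⇒ S over [I-1,I-2,II-1,II-2,III-1]: 7 consistent
Z/I-1 ? ·: ZZ|Zz|zz
Z/I-2 ? ·: ZZ|Zz|zz
Z/II-1 un I-1×I-2: ZZ|Zz
Z/II-2 un ·: ZZ|Zz
Z/III-1 un II-1×II-2: ZZ|Zz
⇒ Z over [I-1,I-2,II-1,II-2,III-1]: 40 consistent

II-1 ∈ {BB Ss ZZ, BB Ss Zz, BB ss ZZ, BB ss Zz, Bb Ss ZZ, Bb Ss Zz, Bb ss ZZ, Bb ss Zz, bb Ss ZZ, bb Ss Zz, bb ss ZZ, bb ss Zz}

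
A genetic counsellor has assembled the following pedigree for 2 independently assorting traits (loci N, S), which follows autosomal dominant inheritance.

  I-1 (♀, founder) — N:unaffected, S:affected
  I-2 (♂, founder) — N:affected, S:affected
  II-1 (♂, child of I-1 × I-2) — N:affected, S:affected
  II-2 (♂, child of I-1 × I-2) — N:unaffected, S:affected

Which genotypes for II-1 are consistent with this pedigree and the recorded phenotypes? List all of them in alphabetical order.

II-1 ∈ {Nn SS, Nn Ss}

N/I-1 un ·: nn
N/I-2 aff ·: Nn
N/II-1 aff I-1×I-2: Nn
N/II-2 un I-1×I-2: nn
⇒ N over [I-1,I-2,II-1,II-2]: 1 consistent
S/I-1 aff ·: Ss|SS
S/I-2 aff ·: Ss|SS
S/II-1 aff I-1×I-2: Ss|SS
S/II-2 aff I-1×I-2: Ss|SS
⇒ S over [I-1,I-2,II-1,II-2]: 13 consistent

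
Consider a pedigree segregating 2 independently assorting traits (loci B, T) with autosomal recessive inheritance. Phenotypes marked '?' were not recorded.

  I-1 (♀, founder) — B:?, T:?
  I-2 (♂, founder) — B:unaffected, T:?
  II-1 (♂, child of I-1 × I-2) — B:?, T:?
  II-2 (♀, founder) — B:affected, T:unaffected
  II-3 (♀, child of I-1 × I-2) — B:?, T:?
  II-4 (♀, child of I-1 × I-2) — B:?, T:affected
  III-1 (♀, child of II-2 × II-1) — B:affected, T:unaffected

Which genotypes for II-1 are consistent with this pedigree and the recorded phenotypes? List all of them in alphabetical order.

II-1 ∈ {Bb TT, Bb Tt, Bb tt, bb TT, bb Tt, bb tt}

B/I-1 ? ·: BB|Bb|bb
B/I-2 un ·: BB|Bb
B/II-1 ? I-1×I-2: Bb|bb
B/II-2 aff ·: bb
B/II-3 ? I-1×I-2: BB|Bb|bb
B/II-4 ? I-1×I-2: BB|Bb|bb
B/III-1 aff II-2×II-1: bb
⇒ B over [I-1,I-2,II-1,II-2,II-3,II-4,III-1]: 35 consistent
T/I-1 ? ·: Tt|tt
T/I-2 ? ·: Tt|tt
T/II-1 ? I-1×I-2: TT|Tt|tt
T/II-2 un ·: TT|Tt
T/II-3 ? I-1×I-2: TT|Tt|tt
T/II-4 aff I-1×I-2: tt
T/III-1 un II-2×II-1: TT|Tt
⇒ T over [I-1,I-2,II-1,II-2,II-3,II-4,III-1]: 53 consistent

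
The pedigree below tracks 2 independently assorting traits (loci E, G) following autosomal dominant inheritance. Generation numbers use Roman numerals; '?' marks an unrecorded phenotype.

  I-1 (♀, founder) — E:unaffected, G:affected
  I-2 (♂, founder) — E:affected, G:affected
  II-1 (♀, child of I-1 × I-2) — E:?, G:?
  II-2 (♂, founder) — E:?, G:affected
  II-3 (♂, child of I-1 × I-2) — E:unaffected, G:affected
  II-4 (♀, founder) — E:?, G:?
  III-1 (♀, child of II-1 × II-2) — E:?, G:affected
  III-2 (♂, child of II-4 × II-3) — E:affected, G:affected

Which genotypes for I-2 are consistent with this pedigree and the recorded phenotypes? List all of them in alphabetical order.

E/I-1 un ·: ee
E/I-2 aff ·: Ee
E/II-1 ? I-1×I-2: ee|Ee
E/II-2 ? ·: ee|Ee|EE
E/II-3 un I-1×I-2: ee
E/II-4 ? ·: Ee|EE
E/III-1 ? II-1×II-2: ee|Ee|EE
E/III-2 aff II-4×II-3: Ee
⇒ E over [I-1,I-2,II-1,II-2,II-3,II-4,III-1,III-2]: 22 consistent
G/I-1 aff ·: Gg|GG
G/I-2 aff ·: Gg|GG
G/II-1 ? I-1×I-2: gg|Gg|GG
G/II-2 aff ·: Gg|GG
G/II-3 aff I-1×I-2: Gg|GG
G/II-4 ? ·: gg|Gg|GG
G/III-1 aff II-1×II-2: Gg|GG
G/III-2 aff II-4×II-3: Gg|GG
⇒ G over [I-1,I-2,II-1,II-2,II-3,II-4,III-1,III-2]: 219 consistent

I-2 ∈ {Ee GG, Ee Gg}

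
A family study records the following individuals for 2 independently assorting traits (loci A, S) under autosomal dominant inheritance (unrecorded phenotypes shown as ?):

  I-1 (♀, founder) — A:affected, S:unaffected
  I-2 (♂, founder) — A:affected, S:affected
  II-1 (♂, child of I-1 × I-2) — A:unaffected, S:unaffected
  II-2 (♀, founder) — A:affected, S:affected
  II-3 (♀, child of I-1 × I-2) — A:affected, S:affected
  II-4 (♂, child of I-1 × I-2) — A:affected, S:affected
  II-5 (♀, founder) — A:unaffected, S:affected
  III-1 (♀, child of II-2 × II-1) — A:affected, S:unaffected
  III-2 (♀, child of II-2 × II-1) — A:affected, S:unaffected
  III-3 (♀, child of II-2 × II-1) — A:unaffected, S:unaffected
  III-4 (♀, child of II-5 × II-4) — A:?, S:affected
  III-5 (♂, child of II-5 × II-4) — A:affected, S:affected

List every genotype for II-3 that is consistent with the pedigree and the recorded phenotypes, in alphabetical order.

A/I-1 aff ·: Aa
A/I-2 aff ·: Aa
A/II-1 un I-1×I-2: aa
A/II-2 aff ·: Aa
A/II-3 aff I-1×I-2: Aa|AA
A/II-4 aff I-1×I-2: Aa|AA
A/II-5 un ·: aa
A/III-1 aff II-2×II-1: Aa
A/III-2 aff II-2×II-1: Aa
A/III-3 un II-2×II-1: aa
A/III-4 ? II-5×II-4: aa|Aa
A/III-5 aff II-5×II-4: Aa
⇒ A over [I-1,I-2,II-1,II-2,II-3,II-4,II-5,III-1,III-2,III-3,III-4,III-5]: 6 consistent
S/I-1 un ·: ss
S/I-2 aff ·: Ss
S/II-1 un I-1×I-2: ss
S/II-2 aff ·: Ss
S/II-3 aff I-1×I-2: Ss
S/II-4 aff I-1×I-2: Ss
S/II-5 aff ·: Ss|SS
S/III-1 un II-2×II-1: ss
S/III-2 un II-2×II-1: ss
S/III-3 un II-2×II-1: ss
S/III-4 aff II-5×II-4: Ss|SS
S/III-5 aff II-5×II-4: Ss|SS
⇒ S over [I-1,I-2,II-1,II-2,II-3,II-4,II-5,III-1,III-2,III-3,III-4,III-5]: 8 consistent

II-3 ∈ {AA Ss, Aa Ss}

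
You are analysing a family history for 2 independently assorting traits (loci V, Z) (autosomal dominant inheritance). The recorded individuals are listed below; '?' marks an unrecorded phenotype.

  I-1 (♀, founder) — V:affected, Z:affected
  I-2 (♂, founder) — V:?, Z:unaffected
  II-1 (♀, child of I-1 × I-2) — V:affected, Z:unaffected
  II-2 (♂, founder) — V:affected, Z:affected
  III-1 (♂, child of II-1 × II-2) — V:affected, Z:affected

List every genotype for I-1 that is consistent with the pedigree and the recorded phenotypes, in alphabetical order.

I-1 ∈ {VV Zz, Vv Zz}

V/I-1 aff ·: Vv|VV
V/I-2 ? ·: vv|Vv|VV
V/II-1 aff I-1×I-2: Vv|VV
V/II-2 aff ·: Vv|VV
V/III-1 aff II-1×II-2: Vv|VV
⇒ V over [I-1,I-2,II-1,II-2,III-1]: 32 consistent
Z/I-1 aff ·: Zz
Z/I-2 un ·: zz
Z/II-1 un I-1×I-2: zz
Z/II-2 aff ·: Zz|ZZ
Z/III-1 aff II-1×II-2: Zz
⇒ Z over [I-1,I-2,II-1,II-2,III-1]: 2 consistent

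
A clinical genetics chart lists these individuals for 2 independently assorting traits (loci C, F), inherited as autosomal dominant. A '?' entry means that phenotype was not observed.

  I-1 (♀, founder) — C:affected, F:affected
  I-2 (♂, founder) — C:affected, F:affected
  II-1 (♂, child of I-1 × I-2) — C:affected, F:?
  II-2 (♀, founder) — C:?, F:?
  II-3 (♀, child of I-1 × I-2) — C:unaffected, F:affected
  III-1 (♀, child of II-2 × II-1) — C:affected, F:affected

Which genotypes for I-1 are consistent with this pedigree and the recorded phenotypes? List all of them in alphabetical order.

C/I-1 aff ·: Cc
C/I-2 aff ·: Cc
C/II-1 aff I-1×I-2: Cc|CC
C/II-2 ? ·: cc|Cc|CC
C/II-3 un I-1×I-2: cc
C/III-1 aff II-2×II-1: Cc|CC
⇒ C over [I-1,I-2,II-1,II-2,II-3,III-1]: 9 consistent
F/I-1 aff ·: Ff|FF
F/I-2 aff ·: Ff|FF
F/II-1 ? I-1×I-2: ff|Ff|FF
F/II-2 ? ·: ff|Ff|FF
F/II-3 aff I-1×I-2: Ff|FF
F/III-1 aff II-2×II-1: Ff|FF
⇒ F over [I-1,I-2,II-1,II-2,II-3,III-1]: 62 consistent

I-1 ∈ {Cc FF, Cc Ff}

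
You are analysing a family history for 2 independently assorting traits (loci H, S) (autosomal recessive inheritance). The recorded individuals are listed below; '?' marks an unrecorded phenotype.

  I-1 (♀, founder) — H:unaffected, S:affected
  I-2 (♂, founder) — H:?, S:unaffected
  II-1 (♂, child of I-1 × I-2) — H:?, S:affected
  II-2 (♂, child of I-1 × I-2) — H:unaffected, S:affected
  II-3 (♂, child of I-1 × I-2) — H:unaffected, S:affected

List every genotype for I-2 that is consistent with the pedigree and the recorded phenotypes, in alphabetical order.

H/I-1 un ·: HH|Hh
H/I-2 ? ·: HH|Hh|hh
H/II-1 ? I-1×I-2: HH|Hh|hh
H/II-2 un I-1×I-2: HH|Hh
H/II-3 un I-1×I-2: HH|Hh
⇒ H over [I-1,I-2,II-1,II-2,II-3]: 32 consistent
S/I-1 aff ·: ss
S/I-2 un ·: Ss
S/II-1 aff I-1×I-2: ss
S/II-2 aff I-1×I-2: ss
S/II-3 aff I-1×I-2: ss
⇒ S over [I-1,I-2,II-1,II-2,II-3]: 1 consistent

I-2 ∈ {HH Ss, Hh Ss, hh Ss}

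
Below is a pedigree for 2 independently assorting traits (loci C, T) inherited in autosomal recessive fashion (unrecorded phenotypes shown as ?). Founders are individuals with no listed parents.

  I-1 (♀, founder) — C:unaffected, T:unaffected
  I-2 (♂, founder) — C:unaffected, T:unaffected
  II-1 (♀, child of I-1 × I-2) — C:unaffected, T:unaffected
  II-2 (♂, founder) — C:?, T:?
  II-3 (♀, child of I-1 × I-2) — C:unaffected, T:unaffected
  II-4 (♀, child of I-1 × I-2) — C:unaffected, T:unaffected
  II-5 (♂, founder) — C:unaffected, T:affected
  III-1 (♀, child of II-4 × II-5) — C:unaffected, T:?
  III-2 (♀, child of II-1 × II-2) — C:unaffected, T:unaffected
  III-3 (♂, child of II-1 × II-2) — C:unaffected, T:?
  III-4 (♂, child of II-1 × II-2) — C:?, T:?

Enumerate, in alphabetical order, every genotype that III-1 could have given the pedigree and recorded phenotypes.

III-1 ∈ {CC Tt, CC tt, Cc Tt, Cc tt}

C/I-1 un ·: CC|Cc
C/I-2 un ·: CC|Cc
C/II-1 un I-1×I-2: CC|Cc
C/II-2 ? ·: CC|Cc|cc
C/II-3 un I-1×I-2: CC|Cc
C/II-4 un I-1×I-2: CC|Cc
C/II-5 un ·: CC|Cc
C/III-1 un II-4×II-5: CC|Cc
C/III-2 un II-1×II-2: CC|Cc
C/III-3 un II-1×II-2: CC|Cc
C/III-4 ? II-1×II-2: CC|Cc|cc
⇒ C over [I-1,I-2,II-1,II-2,II-3,II-4,II-5,III-1,III-2,III-3,III-4]: 1374 consistent
T/I-1 un ·: TT|Tt
T/I-2 un ·: TT|Tt
T/II-1 un I-1×I-2: TT|Tt
T/II-2 ? ·: TT|Tt|tt
T/II-3 un I-1×I-2: TT|Tt
T/II-4 un I-1×I-2: TT|Tt
T/II-5 aff ·: tt
T/III-1 ? II-4×II-5: Tt|tt
T/III-2 un II-1×II-2: TT|Tt
T/III-3 ? II-1×II-2: TT|Tt|tt
T/III-4 ? II-1×II-2: TT|Tt|tt
⇒ T over [I-1,I-2,II-1,II-2,II-3,II-4,II-5,III-1,III-2,III-3,III-4]: 730 consistent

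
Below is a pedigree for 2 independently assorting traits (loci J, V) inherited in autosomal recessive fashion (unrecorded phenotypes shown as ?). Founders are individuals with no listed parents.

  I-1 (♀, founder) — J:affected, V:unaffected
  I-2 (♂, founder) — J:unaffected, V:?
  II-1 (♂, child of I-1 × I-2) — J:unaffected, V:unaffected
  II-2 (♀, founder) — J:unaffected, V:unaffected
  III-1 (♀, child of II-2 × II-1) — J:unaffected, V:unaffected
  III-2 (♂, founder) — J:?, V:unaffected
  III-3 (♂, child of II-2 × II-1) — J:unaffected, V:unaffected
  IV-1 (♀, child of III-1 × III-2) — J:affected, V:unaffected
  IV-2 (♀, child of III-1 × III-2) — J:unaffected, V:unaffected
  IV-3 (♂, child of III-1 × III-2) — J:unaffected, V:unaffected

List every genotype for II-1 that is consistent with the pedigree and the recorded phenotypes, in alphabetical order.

II-1 ∈ {Jj VV, Jj Vv}

J/I-1 aff ·: jj
J/I-2 un ·: JJ|Jj
J/II-1 un I-1×I-2: Jj
J/II-2 un ·: JJ|Jj
J/III-1 un II-2×II-1: Jj
J/III-2 ? ·: Jj|jj
J/III-3 un II-2×II-1: JJ|Jj
J/IV-1 aff III-1×III-2: jj
J/IV-2 un III-1×III-2: JJ|Jj
J/IV-3 un III-1×III-2: JJ|Jj
⇒ J over [I-1,I-2,II-1,II-2,III-1,III-2,III-3,IV-1,IV-2,IV-3]: 40 consistent
V/I-1 un ·: VV|Vv
V/I-2 ? ·: VV|Vv|vv
V/II-1 un I-1×I-2: VV|Vv
V/II-2 un ·: VV|Vv
V/III-1 un II-2×II-1: VV|Vv
V/III-2 un ·: VV|Vv
V/III-3 un II-2×II-1: VV|Vv
V/IV-1 un III-1×III-2: VV|Vv
V/IV-2 un III-1×III-2: VV|Vv
V/IV-3 un III-1×III-2: VV|Vv
⇒ V over [I-1,I-2,II-1,II-2,III-1,III-2,III-3,IV-1,IV-2,IV-3]: 736 consistent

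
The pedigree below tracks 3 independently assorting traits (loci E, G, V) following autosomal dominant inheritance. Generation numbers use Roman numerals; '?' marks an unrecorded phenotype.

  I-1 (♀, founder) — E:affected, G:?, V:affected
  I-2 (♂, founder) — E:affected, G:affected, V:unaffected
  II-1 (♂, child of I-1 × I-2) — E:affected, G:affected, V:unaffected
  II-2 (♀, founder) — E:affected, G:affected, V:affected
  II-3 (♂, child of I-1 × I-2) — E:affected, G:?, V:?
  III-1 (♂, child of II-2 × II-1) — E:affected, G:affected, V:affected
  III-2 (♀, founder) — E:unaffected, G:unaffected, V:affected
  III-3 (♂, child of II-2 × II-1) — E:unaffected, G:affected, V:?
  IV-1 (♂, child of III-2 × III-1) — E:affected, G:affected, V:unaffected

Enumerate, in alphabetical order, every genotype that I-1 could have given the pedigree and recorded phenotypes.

I-1 ∈ {EE GG Vv, EE Gg Vv, EE gg Vv, Ee GG Vv, Ee Gg Vv, Ee gg Vv}

E/I-1 aff ·: Ee|EE
E/I-2 aff ·: Ee|EE
E/II-1 aff I-1×I-2: Ee
E/II-2 aff ·: Ee
E/II-3 aff I-1×I-2: Ee|EE
E/III-1 aff II-2×II-1: Ee|EE
E/III-2 un ·: ee
E/III-3 un II-2×II-1: ee
E/IV-1 aff III-2×III-1: Ee
⇒ E over [I-1,I-2,II-1,II-2,II-3,III-1,III-2,III-3,IV-1]: 12 consistent
G/I-1 ? ·: gg|Gg|GG
G/I-2 aff ·: Gg|GG
G/II-1 aff I-1×I-2: Gg|GG
G/II-2 aff ·: Gg|GG
G/II-3 ? I-1×I-2: gg|Gg|GG
G/III-1 aff II-2×II-1: Gg|GG
G/III-2 un ·: gg
G/III-3 aff II-2×II-1: Gg|GG
G/IV-1 aff III-2×III-1: Gg
⇒ G over [I-1,I-2,II-1,II-2,II-3,III-1,III-2,III-3,IV-1]: 120 consistent
V/I-1 aff ·: Vv
V/I-2 un ·: vv
V/II-1 un I-1×I-2: vv
V/II-2 aff ·: Vv|VV
V/II-3 ? I-1×I-2: vv|Vv
V/III-1 aff II-2×II-1: Vv
V/III-2 aff ·: Vv
V/III-3 ? II-2×II-1: vv|Vv
V/IV-1 un III-2×III-1: vv
⇒ V over [I-1,I-2,II-1,II-2,II-3,III-1,III-2,III-3,IV-1]: 6 consistent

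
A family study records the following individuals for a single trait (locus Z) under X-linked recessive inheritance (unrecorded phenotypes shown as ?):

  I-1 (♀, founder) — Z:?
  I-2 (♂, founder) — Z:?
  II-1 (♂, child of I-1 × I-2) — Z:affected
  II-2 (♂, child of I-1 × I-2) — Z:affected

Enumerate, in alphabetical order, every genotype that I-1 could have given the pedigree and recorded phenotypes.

I-1 ∈ {X^ZX^z, X^zX^z}

Z/I-1 ? ·: X^ZX^z|X^zX^z
Z/I-2 ? ·: X^ZY|X^zY
Z/II-1 aff I-1×I-2: X^zY
Z/II-2 aff I-1×I-2: X^zY
⇒ Z over [I-1,I-2,II-1,II-2]: 4 consistent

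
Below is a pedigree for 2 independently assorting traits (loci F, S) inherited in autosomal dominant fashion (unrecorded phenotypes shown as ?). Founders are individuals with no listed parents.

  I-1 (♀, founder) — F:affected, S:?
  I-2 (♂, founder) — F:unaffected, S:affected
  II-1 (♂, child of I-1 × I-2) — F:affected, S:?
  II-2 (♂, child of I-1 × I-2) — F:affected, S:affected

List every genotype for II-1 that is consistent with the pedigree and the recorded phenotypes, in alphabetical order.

F/I-1 aff ·: Ff|FF
F/I-2 un ·: ff
F/II-1 aff I-1×I-2: Ff
F/II-2 aff I-1×I-2: Ff
⇒ F over [I-1,I-2,II-1,II-2]: 2 consistent
S/I-1 ? ·: ss|Ss|SS
S/I-2 aff ·: Ss|SS
S/II-1 ? I-1×I-2: ss|Ss|SS
S/II-2 aff I-1×I-2: Ss|SS
⇒ S over [I-1,I-2,II-1,II-2]: 18 consistent

II-1 ∈ {Ff SS, Ff Ss, Ff ss}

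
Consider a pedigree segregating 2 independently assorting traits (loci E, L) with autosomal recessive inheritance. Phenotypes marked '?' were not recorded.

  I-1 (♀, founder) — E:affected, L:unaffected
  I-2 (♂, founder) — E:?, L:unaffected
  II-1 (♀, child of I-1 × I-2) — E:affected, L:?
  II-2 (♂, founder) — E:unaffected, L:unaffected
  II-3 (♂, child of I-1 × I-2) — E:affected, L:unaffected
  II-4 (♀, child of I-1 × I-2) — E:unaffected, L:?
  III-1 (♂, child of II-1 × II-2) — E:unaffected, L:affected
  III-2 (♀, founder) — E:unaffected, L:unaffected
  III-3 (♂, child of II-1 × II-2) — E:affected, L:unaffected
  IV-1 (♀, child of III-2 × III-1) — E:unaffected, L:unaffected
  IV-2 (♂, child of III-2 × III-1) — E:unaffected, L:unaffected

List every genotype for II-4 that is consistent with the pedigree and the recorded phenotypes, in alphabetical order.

E/I-1 aff ·: ee
E/I-2 ? ·: Ee
E/II-1 aff I-1×I-2: ee
E/II-2 un ·: Ee
E/II-3 aff I-1×I-2: ee
E/II-4 un I-1×I-2: Ee
E/III-1 un II-1×II-2: Ee
E/III-2 un ·: EE|Ee
E/III-3 aff II-1×II-2: ee
E/IV-1 un III-2×III-1: EE|Ee
E/IV-2 un III-2×III-1: EE|Ee
⇒ E over [I-1,I-2,II-1,II-2,II-3,II-4,III-1,III-2,III-3,IV-1,IV-2]: 8 consistent
L/I-1 un ·: LL|Ll
L/I-2 un ·: LL|Ll
L/II-1 ? I-1×I-2: Ll|ll
L/II-2 un ·: Ll
L/II-3 un I-1×I-2: LL|Ll
L/II-4 ? I-1×I-2: LL|Ll|ll
L/III-1 aff II-1×II-2: ll
L/III-2 un ·: LL|Ll
L/III-3 un II-1×II-2: LL|Ll
L/IV-1 un III-2×III-1: Ll
L/IV-2 un III-2×III-1: Ll
⇒ L over [I-1,I-2,II-1,II-2,II-3,II-4,III-1,III-2,III-3,IV-1,IV-2]: 68 consistent

II-4 ∈ {Ee LL, Ee Ll, Ee ll}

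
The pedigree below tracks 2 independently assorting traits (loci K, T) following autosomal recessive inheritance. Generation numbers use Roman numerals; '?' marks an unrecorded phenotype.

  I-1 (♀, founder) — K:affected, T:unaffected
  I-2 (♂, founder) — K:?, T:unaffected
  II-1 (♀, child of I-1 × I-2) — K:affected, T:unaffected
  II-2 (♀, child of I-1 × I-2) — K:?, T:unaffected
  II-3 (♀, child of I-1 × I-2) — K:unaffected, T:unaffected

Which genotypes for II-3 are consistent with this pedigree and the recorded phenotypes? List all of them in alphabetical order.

II-3 ∈ {Kk TT, Kk Tt}

K/I-1 aff ·: kk
K/I-2 ? ·: Kk
K/II-1 aff I-1×I-2: kk
K/II-2 ? I-1×I-2: Kk|kk
K/II-3 un I-1×I-2: Kk
⇒ K over [I-1,I-2,II-1,II-2,II-3]: 2 consistent
T/I-1 un ·: TT|Tt
T/I-2 un ·: TT|Tt
T/II-1 un I-1×I-2: TT|Tt
T/II-2 un I-1×I-2: TT|Tt
T/II-3 un I-1×I-2: TT|Tt
⇒ T over [I-1,I-2,II-1,II-2,II-3]: 25 consistent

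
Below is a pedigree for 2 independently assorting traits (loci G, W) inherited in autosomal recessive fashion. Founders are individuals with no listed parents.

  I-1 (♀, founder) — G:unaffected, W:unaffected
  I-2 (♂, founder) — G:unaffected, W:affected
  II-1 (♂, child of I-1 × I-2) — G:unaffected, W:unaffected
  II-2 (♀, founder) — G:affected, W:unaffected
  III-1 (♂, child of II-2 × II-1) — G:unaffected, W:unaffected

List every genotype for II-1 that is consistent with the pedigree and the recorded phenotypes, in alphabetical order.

II-1 ∈ {GG Ww, Gg Ww}

G/I-1 un ·: GG|Gg
G/I-2 un ·: GG|Gg
G/II-1 un I-1×I-2: GG|Gg
G/II-2 aff ·: gg
G/III-1 un II-2×II-1: Gg
⇒ G over [I-1,I-2,II-1,II-2,III-1]: 7 consistent
W/I-1 un ·: WW|Ww
W/I-2 aff ·: ww
W/II-1 un I-1×I-2: Ww
W/II-2 un ·: WW|Ww
W/III-1 un II-2×II-1: WW|Ww
⇒ W over [I-1,I-2,II-1,II-2,III-1]: 8 consistent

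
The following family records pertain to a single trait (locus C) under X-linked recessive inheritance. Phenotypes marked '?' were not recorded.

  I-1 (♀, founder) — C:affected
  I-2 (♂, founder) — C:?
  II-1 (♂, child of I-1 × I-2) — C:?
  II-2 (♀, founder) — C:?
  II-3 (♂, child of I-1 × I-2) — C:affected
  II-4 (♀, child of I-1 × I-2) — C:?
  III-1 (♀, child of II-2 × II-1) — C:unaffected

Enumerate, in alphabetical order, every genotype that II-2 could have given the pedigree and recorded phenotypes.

II-2 ∈ {X^CX^C, X^CX^c}

C/I-1 aff ·: X^cX^c
C/I-2 ? ·: X^CY|X^cY
C/II-1 ? I-1×I-2: X^cY
C/II-2 ? ·: X^CX^C|X^CX^c
C/II-3 aff I-1×I-2: X^cY
C/II-4 ? I-1×I-2: X^CX^c|X^cX^c
C/III-1 un II-2×II-1: X^CX^c
⇒ C over [I-1,I-2,II-1,II-2,II-3,II-4,III-1]: 4 consistent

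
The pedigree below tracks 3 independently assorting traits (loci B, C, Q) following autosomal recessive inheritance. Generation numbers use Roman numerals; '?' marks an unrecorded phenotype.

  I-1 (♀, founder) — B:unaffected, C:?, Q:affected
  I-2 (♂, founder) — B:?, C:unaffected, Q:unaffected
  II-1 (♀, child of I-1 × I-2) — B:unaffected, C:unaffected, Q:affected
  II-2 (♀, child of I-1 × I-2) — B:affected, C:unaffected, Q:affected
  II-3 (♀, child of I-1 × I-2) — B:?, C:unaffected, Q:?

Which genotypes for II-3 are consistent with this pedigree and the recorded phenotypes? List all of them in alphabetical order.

B/I-1 un ·: Bb
B/I-2 ? ·: Bb|bb
B/II-1 un I-1×I-2: BB|Bb
B/II-2 aff I-1×I-2: bb
B/II-3 ? I-1×I-2: BB|Bb|bb
⇒ B over [I-1,I-2,II-1,II-2,II-3]: 8 consistent
C/I-1 ? ·: CC|Cc|cc
C/I-2 un ·: CC|Cc
C/II-1 un I-1×I-2: CC|Cc
C/II-2 un I-1×I-2: CC|Cc
C/II-3 un I-1×I-2: CC|Cc
⇒ C over [I-1,I-2,II-1,II-2,II-3]: 27 consistent
Q/I-1 aff ·: qq
Q/I-2 un ·: Qq
Q/II-1 aff I-1×I-2: qq
Q/II-2 aff I-1×I-2: qq
Q/II-3 ? I-1×I-2: Qq|qq
⇒ Q over [I-1,I-2,II-1,II-2,II-3]: 2 consistent

II-3 ∈ {BB CC Qq, BB CC qq, BB Cc Qq, BB Cc qq, Bb CC Qq, Bb CC qq, Bb Cc Qq, Bb Cc qq, bb CC Qq, bb CC qq, bb Cc Qq, bb Cc qq}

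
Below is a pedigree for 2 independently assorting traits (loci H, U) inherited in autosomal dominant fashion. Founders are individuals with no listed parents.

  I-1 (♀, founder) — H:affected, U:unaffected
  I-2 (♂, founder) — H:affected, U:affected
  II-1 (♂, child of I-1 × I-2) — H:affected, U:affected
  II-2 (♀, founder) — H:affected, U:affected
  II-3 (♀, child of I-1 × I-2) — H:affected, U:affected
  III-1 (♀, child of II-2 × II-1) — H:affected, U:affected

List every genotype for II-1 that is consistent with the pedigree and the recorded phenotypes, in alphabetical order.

II-1 ∈ {HH Uu, Hh Uu}

H/I-1 aff ·: Hh|HH
H/I-2 aff ·: Hh|HH
H/II-1 aff I-1×I-2: Hh|HH
H/II-2 aff ·: Hh|HH
H/II-3 aff I-1×I-2: Hh|HH
H/III-1 aff II-2×II-1: Hh|HH
⇒ H over [I-1,I-2,II-1,II-2,II-3,III-1]: 45 consistent
U/I-1 un ·: uu
U/I-2 aff ·: Uu|UU
U/II-1 aff I-1×I-2: Uu
U/II-2 aff ·: Uu|UU
U/II-3 aff I-1×I-2: Uu
U/III-1 aff II-2×II-1: Uu|UU
⇒ U over [I-1,I-2,II-1,II-2,II-3,III-1]: 8 consistent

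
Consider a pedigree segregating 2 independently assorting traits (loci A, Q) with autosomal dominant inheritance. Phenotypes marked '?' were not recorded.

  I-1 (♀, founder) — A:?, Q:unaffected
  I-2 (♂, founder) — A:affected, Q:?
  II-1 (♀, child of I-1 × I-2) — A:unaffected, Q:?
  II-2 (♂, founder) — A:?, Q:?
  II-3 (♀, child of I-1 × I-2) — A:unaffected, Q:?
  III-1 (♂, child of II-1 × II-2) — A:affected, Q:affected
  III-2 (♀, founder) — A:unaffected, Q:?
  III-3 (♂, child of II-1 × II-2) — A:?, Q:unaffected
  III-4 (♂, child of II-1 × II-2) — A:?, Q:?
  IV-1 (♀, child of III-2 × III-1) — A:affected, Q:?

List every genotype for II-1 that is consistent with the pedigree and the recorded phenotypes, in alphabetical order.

A/I-1 ? ·: aa|Aa
A/I-2 aff ·: Aa
A/II-1 un I-1×I-2: aa
A/II-2 ? ·: Aa|AA
A/II-3 un I-1×I-2: aa
A/III-1 aff II-1×II-2: Aa
A/III-2 un ·: aa
A/III-3 ? II-1×II-2: aa|Aa
A/III-4 ? II-1×II-2: aa|Aa
A/IV-1 aff III-2×III-1: Aa
⇒ A over [I-1,I-2,II-1,II-2,II-3,III-1,III-2,III-3,III-4,IV-1]: 10 consistent
Q/I-1 un ·: qq
Q/I-2 ? ·: qq|Qq|QQ
Q/II-1 ? I-1×I-2: qq|Qq
Q/II-2 ? ·: qq|Qq
Q/II-3 ? I-1×I-2: qq|Qq
Q/III-1 aff II-1×II-2: Qq|QQ
Q/III-2 ? ·: qq|Qq|QQ
Q/III-3 un II-1×II-2: qq
Q/III-4 ? II-1×II-2: qq|Qq|QQ
Q/IV-1 ? III-2×III-1: qq|Qq|QQ
⇒ Q over [I-1,I-2,II-1,II-2,II-3,III-1,III-2,III-3,III-4,IV-1]: 183 consistent

II-1 ∈ {aa Qq, aa qq}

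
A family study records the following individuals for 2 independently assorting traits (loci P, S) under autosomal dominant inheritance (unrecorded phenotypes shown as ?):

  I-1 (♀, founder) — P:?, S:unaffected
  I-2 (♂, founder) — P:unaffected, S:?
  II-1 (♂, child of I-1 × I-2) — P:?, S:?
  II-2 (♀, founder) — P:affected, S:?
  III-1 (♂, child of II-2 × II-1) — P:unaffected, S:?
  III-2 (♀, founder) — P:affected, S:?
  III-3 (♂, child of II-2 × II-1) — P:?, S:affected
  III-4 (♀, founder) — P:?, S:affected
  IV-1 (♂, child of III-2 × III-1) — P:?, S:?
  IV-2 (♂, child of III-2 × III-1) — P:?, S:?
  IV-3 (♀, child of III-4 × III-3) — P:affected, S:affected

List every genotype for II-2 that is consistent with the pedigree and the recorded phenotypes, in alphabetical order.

II-2 ∈ {Pp SS, Pp Ss, Pp ss}

P/I-1 ? ·: pp|Pp|PP
P/I-2 un ·: pp
P/II-1 ? I-1×I-2: pp|Pp
P/II-2 aff ·: Pp
P/III-1 un II-2×II-1: pp
P/III-2 aff ·: Pp|PP
P/III-3 ? II-2×II-1: pp|Pp|PP
P/III-4 ? ·: pp|Pp|PP
P/IV-1 ? III-2×III-1: pp|Pp
P/IV-2 ? III-2×III-1: pp|Pp
P/IV-3 aff III-4×III-3: Pp|PP
⇒ P over [I-1,I-2,II-1,II-2,III-1,III-2,III-3,III-4,IV-1,IV-2,IV-3]: 180 consistent
S/I-1 un ·: ss
S/I-2 ? ·: ss|Ss|SS
S/II-1 ? I-1×I-2: ss|Ss
S/II-2 ? ·: ss|Ss|SS
S/III-1 ? II-2×II-1: ss|Ss|SS
S/III-2 ? ·: ss|Ss|SS
S/III-3 aff II-2×II-1: Ss|SS
S/III-4 aff ·: Ss|SS
S/IV-1 ? III-2×III-1: ss|Ss|SS
S/IV-2 ? III-2×III-1: ss|Ss|SS
S/IV-3 aff III-4×III-3: Ss|SS
⇒ S over [I-1,I-2,II-1,II-2,III-1,III-2,III-3,III-4,IV-1,IV-2,IV-3]: 1232 consistent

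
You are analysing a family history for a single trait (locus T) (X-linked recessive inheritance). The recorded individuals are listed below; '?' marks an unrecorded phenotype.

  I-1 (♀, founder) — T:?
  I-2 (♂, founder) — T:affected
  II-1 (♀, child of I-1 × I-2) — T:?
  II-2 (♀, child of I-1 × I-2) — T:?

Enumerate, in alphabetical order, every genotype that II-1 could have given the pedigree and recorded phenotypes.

II-1 ∈ {X^TX^t, X^tX^t}

T/I-1 ? ·: X^TX^T|X^TX^t|X^tX^t
T/I-2 aff ·: X^tY
T/II-1 ? I-1×I-2: X^TX^t|X^tX^t
T/II-2 ? I-1×I-2: X^TX^t|X^tX^t
⇒ T over [I-1,I-2,II-1,II-2]: 6 consistent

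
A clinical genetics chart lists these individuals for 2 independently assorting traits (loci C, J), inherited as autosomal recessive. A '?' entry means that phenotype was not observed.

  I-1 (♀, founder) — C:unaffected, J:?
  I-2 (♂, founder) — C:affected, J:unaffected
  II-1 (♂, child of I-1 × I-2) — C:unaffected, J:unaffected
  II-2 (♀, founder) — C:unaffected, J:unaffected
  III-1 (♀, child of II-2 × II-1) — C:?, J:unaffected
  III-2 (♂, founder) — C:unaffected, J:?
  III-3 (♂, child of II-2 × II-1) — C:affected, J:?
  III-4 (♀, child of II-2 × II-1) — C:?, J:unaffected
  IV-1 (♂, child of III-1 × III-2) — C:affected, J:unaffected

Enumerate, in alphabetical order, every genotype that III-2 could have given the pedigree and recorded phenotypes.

III-2 ∈ {Cc JJ, Cc Jj, Cc jj}

C/I-1 un ·: CC|Cc
C/I-2 aff ·: cc
C/II-1 un I-1×I-2: Cc
C/II-2 un ·: Cc
C/III-1 ? II-2×II-1: Cc|cc
C/III-2 un ·: Cc
C/III-3 aff II-2×II-1: cc
C/III-4 ? II-2×II-1: CC|Cc|cc
C/IV-1 aff III-1×III-2: cc
⇒ C over [I-1,I-2,II-1,II-2,III-1,III-2,III-3,III-4,IV-1]: 12 consistent
J/I-1 ? ·: JJ|Jj|jj
J/I-2 un ·: JJ|Jj
J/II-1 un I-1×I-2: JJ|Jj
J/II-2 un ·: JJ|Jj
J/III-1 un II-2×II-1: JJ|Jj
J/III-2 ? ·: JJ|Jj|jj
J/III-3 ? II-2×II-1: JJ|Jj|jj
J/III-4 un II-2×II-1: JJ|Jj
J/IV-1 un III-1×III-2: JJ|Jj
⇒ J over [I-1,I-2,II-1,II-2,III-1,III-2,III-3,III-4,IV-1]: 610 consistent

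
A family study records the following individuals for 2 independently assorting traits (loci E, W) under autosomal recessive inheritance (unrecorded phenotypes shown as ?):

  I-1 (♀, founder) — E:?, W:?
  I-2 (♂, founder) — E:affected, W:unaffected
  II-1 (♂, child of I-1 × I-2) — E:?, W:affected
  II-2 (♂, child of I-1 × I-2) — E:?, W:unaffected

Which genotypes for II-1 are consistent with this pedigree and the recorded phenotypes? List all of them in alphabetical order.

II-1 ∈ {Ee ww, ee ww}

E/I-1 ? ·: EE|Ee|ee
E/I-2 aff ·: ee
E/II-1 ? I-1×I-2: Ee|ee
E/II-2 ? I-1×I-2: Ee|ee
⇒ E over [I-1,I-2,II-1,II-2]: 6 consistent
W/I-1 ? ·: Ww|ww
W/I-2 un ·: Ww
W/II-1 aff I-1×I-2: ww
W/II-2 un I-1×I-2: WW|Ww
⇒ W over [I-1,I-2,II-1,II-2]: 3 consistent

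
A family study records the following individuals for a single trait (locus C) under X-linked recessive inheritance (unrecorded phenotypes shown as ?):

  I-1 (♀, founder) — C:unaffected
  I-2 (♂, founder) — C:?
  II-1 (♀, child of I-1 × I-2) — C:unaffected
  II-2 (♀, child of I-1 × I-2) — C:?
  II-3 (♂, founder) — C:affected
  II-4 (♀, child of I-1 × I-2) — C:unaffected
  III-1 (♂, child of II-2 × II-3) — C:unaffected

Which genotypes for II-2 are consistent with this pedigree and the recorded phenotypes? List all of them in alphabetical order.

II-2 ∈ {X^CX^C, X^CX^c}

C/I-1 un ·: X^CX^C|X^CX^c
C/I-2 ? ·: X^CY|X^cY
C/II-1 un I-1×I-2: X^CX^C|X^CX^c
C/II-2 ? I-1×I-2: X^CX^C|X^CX^c
C/II-3 aff ·: X^cY
C/II-4 un I-1×I-2: X^CX^C|X^CX^c
C/III-1 un II-2×II-3: X^CY
⇒ C over [I-1,I-2,II-1,II-2,II-3,II-4,III-1]: 11 consistent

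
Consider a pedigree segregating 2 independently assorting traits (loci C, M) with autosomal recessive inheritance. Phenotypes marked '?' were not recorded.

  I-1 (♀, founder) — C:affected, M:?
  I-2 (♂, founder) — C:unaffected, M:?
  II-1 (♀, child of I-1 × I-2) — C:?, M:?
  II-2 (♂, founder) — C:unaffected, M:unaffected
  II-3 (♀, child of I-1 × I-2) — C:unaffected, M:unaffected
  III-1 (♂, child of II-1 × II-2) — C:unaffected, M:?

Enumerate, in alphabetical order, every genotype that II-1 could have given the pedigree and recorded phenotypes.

C/I-1 aff ·: cc
C/I-2 un ·: CC|Cc
C/II-1 ? I-1×I-2: Cc|cc
C/II-2 un ·: CC|Cc
C/II-3 un I-1×I-2: Cc
C/III-1 un II-1×II-2: CC|Cc
⇒ C over [I-1,I-2,II-1,II-2,II-3,III-1]: 10 consistent
M/I-1 ? ·: MM|Mm|mm
M/I-2 ? ·: MM|Mm|mm
M/II-1 ? I-1×I-2: MM|Mm|mm
M/II-2 un ·: MM|Mm
M/II-3 un I-1×I-2: MM|Mm
M/III-1 ? II-1×II-2: MM|Mm|mm
⇒ M over [I-1,I-2,II-1,II-2,II-3,III-1]: 83 consistent

II-1 ∈ {Cc MM, Cc Mm, Cc mm, cc MM, cc Mm, cc mm}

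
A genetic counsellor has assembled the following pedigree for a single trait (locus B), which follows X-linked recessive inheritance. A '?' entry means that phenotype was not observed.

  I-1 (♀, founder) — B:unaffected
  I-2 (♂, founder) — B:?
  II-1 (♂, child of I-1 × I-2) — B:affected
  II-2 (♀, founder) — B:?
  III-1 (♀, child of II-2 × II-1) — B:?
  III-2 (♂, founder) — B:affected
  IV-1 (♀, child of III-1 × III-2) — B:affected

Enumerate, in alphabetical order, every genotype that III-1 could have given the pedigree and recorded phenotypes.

B/I-1 un ·: X^BX^b
B/I-2 ? ·: X^BY|X^bY
B/II-1 aff I-1×I-2: X^bY
B/II-2 ? ·: X^BX^B|X^BX^b|X^bX^b
B/III-1 ? II-2×II-1: X^BX^b|X^bX^b
B/III-2 aff ·: X^bY
B/IV-1 aff III-1×III-2: X^bX^b
⇒ B over [I-1,I-2,II-1,II-2,III-1,III-2,IV-1]: 8 consistent

III-1 ∈ {X^BX^b, X^bX^b}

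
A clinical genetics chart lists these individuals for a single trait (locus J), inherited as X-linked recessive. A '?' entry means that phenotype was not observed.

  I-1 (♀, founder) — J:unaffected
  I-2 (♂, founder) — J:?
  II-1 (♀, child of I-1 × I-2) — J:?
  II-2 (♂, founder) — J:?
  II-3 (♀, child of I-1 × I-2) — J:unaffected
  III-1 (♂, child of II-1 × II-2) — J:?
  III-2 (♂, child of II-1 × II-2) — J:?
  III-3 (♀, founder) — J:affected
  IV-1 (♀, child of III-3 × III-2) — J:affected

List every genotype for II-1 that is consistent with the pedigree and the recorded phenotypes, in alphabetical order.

J/I-1 un ·: X^JX^J|X^JX^j
J/I-2 ? ·: X^JY|X^jY
J/II-1 ? I-1×I-2: X^JX^j|X^jX^j
J/II-2 ? ·: X^JY|X^jY
J/II-3 un I-1×I-2: X^JX^J|X^JX^j
J/III-1 ? II-1×II-2: X^JY|X^jY
J/III-2 ? II-1×II-2: X^jY
J/III-3 aff ·: X^jX^j
J/IV-1 aff III-3×III-2: X^jX^j
⇒ J over [I-1,I-2,II-1,II-2,II-3,III-1,III-2,III-3,IV-1]: 18 consistent

II-1 ∈ {X^JX^j, X^jX^j}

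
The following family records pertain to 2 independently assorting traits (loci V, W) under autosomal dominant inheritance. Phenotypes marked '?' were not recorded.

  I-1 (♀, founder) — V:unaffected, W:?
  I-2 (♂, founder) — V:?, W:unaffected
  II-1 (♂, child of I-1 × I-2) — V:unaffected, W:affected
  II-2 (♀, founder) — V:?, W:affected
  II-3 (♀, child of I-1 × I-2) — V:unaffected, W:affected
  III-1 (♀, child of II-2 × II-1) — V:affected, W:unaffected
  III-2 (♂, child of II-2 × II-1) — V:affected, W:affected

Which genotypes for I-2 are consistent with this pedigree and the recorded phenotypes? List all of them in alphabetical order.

I-2 ∈ {Vv ww, vv ww}

V/I-1 un ·: vv
V/I-2 ? ·: vv|Vv
V/II-1 un I-1×I-2: vv
V/II-2 ? ·: Vv|VV
V/II-3 un I-1×I-2: vv
V/III-1 aff II-2×II-1: Vv
V/III-2 aff II-2×II-1: Vv
⇒ V over [I-1,I-2,II-1,II-2,II-3,III-1,III-2]: 4 consistent
W/I-1 ? ·: Ww|WW
W/I-2 un ·: ww
W/II-1 aff I-1×I-2: Ww
W/II-2 aff ·: Ww
W/II-3 aff I-1×I-2: Ww
W/III-1 un II-2×II-1: ww
W/III-2 aff II-2×II-1: Ww|WW
⇒ W over [I-1,I-2,II-1,II-2,II-3,III-1,III-2]: 4 consistent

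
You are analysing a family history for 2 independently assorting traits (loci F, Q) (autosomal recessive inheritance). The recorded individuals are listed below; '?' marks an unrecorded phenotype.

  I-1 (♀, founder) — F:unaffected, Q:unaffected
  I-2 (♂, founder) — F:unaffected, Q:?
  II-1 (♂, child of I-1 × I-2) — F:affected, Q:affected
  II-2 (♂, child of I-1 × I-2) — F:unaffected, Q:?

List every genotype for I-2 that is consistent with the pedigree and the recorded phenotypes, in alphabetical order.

F/I-1 un ·: Ff
F/I-2 un ·: Ff
F/II-1 aff I-1×I-2: ff
F/II-2 un I-1×I-2: FF|Ff
⇒ F over [I-1,I-2,II-1,II-2]: 2 consistent
Q/I-1 un ·: Qq
Q/I-2 ? ·: Qq|qq
Q/II-1 aff I-1×I-2: qq
Q/II-2 ? I-1×I-2: QQ|Qq|qq
⇒ Q over [I-1,I-2,II-1,II-2]: 5 consistent

I-2 ∈ {Ff Qq, Ff qq}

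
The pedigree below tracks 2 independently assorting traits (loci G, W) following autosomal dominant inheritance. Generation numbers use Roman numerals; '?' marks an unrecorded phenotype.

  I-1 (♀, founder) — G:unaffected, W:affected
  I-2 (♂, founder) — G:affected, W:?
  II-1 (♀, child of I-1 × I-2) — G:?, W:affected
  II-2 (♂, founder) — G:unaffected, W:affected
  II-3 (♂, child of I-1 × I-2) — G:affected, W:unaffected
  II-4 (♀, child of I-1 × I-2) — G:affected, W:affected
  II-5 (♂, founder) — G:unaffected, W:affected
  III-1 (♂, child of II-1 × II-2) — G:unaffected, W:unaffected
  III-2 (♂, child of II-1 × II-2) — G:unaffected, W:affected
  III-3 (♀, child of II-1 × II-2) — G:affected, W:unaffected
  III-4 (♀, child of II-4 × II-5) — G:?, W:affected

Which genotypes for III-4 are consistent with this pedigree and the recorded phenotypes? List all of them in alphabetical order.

III-4 ∈ {Gg WW, Gg Ww, gg WW, gg Ww}

G/I-1 un ·: gg
G/I-2 aff ·: Gg|GG
G/II-1 ? I-1×I-2: Gg
G/II-2 un ·: gg
G/II-3 aff I-1×I-2: Gg
G/II-4 aff I-1×I-2: Gg
G/II-5 un ·: gg
G/III-1 un II-1×II-2: gg
G/III-2 un II-1×II-2: gg
G/III-3 aff II-1×II-2: Gg
G/III-4 ? II-4×II-5: gg|Gg
⇒ G over [I-1,I-2,II-1,II-2,II-3,II-4,II-5,III-1,III-2,III-3,III-4]: 4 consistent
W/I-1 aff ·: Ww
W/I-2 ? ·: ww|Ww
W/II-1 aff I-1×I-2: Ww
W/II-2 aff ·: Ww
W/II-3 un I-1×I-2: ww
W/II-4 aff I-1×I-2: Ww|WW
W/II-5 aff ·: Ww|WW
W/III-1 un II-1×II-2: ww
W/III-2 aff II-1×II-2: Ww|WW
W/III-3 un II-1×II-2: ww
W/III-4 aff II-4×II-5: Ww|WW
⇒ W over [I-1,I-2,II-1,II-2,II-3,II-4,II-5,III-1,III-2,III-3,III-4]: 22 consistent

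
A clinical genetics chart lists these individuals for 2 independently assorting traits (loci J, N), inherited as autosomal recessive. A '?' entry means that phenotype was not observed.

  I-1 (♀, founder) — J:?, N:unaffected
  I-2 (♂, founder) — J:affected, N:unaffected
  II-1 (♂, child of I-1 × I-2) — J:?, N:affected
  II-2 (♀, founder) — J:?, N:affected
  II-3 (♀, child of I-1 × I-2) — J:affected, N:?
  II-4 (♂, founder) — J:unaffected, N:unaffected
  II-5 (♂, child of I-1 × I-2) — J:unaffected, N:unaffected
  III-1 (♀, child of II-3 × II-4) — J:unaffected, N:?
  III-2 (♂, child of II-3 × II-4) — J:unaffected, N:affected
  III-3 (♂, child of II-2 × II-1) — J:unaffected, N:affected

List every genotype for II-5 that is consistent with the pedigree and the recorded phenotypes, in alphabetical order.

J/I-1 ? ·: Jj
J/I-2 aff ·: jj
J/II-1 ? I-1×I-2: Jj|jj
J/II-2 ? ·: JJ|Jj|jj
J/II-3 aff I-1×I-2: jj
J/II-4 un ·: JJ|Jj
J/II-5 un I-1×I-2: Jj
J/III-1 un II-3×II-4: Jj
J/III-2 un II-3×II-4: Jj
J/III-3 un II-2×II-1: JJ|Jj
⇒ J over [I-1,I-2,II-1,II-2,II-3,II-4,II-5,III-1,III-2,III-3]: 14 consistent
N/I-1 un ·: Nn
N/I-2 un ·: Nn
N/II-1 aff I-1×I-2: nn
N/II-2 aff ·: nn
N/II-3 ? I-1×I-2: Nn|nn
N/II-4 un ·: Nn
N/II-5 un I-1×I-2: NN|Nn
N/III-1 ? II-3×II-4: NN|Nn|nn
N/III-2 aff II-3×II-4: nn
N/III-3 aff II-2×II-1: nn
⇒ N over [I-1,I-2,II-1,II-2,II-3,II-4,II-5,III-1,III-2,III-3]: 10 consistent

II-5 ∈ {Jj NN, Jj Nn}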